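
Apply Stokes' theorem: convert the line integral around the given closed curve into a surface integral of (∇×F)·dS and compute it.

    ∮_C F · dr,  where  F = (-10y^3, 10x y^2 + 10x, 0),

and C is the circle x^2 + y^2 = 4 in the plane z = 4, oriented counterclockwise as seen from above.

Let S be the flat disk x^2 + y^2 ≤ 4 in the plane z = 4, with upward unit normal n̂ = ẑ. By Stokes' theorem,

    ∮_C F · dr = ∬_S (∇ × F) · n̂ dS = ∬_D (curl F)_z dA,

where D is the disk x^2 + y^2 ≤ 4.

Compute the curl of F = (-10y^3, 10x y^2 + 10x, 0):
    (∇ × F)_x = ∂F_z/∂y - ∂F_y/∂z = 0,
    (∇ × F)_y = ∂F_x/∂z - ∂F_z/∂x = 0,
    (∇ × F)_z = ∂F_y/∂x - ∂F_x/∂y = 40y^2 + 10.

On z = 4, (curl F)_z = 40y^2 + 10.

Convert to polar (x = r cos θ, y = r sin θ, dA = r dr dθ); the integrand becomes 40r^2sin(θ)^2 + 10, so

    ∬_D (curl F)_z dA = ∫_0^{2π} ∫_0^{2} (40r^2sin(θ)^2 + 10) · r dr dθ.

Inner (r from 0 to 2): 160sin(θ)^2 + 20.
Outer (θ from 0 to 2π): 200π.

Therefore ∮_C F · dr = 200π.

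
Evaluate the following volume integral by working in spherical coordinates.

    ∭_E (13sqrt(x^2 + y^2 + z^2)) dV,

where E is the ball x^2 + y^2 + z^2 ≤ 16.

In spherical coordinates, x = ρ sin(φ) cos(θ), y = ρ sin(φ) sin(θ), z = ρ cos(φ), and dV = ρ^2 sin(φ) dρ dφ dθ.

The integrand becomes 13ρ, so

    ∭_E (13sqrt(x^2 + y^2 + z^2)) dV = ∫_{0}^{2π} ∫_{0}^{π} ∫_{0}^{4} (13ρ) · ρ^2 sin(φ) dρ dφ dθ.

Inner (ρ): 832sin(φ).
Middle (φ): 1664.
Outer (θ): 3328π.

Therefore the triple integral equals 3328π.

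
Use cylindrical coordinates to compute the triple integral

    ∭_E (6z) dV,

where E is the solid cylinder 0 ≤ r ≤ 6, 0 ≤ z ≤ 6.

In cylindrical coordinates, x = r cos(θ), y = r sin(θ), z = z, and dV = r dr dθ dz.

The integrand becomes 6z, so

    ∭_E (6z) dV = ∫_{0}^{2π} ∫_{0}^{6} ∫_{0}^{6} (6z) · r dz dr dθ.

Inner (z): 108r.
Middle (r from 0 to 6): 1944.
Outer (θ): 3888π.

Therefore the triple integral equals 3888π.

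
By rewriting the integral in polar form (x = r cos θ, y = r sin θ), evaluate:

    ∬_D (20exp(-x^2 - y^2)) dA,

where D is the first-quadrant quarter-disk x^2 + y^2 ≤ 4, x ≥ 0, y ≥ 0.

The region D is 0 ≤ r ≤ 2, 0 ≤ θ ≤ π/2 in polar coordinates, where x = r cos(θ), y = r sin(θ), and dA = r dr dθ.

Under the substitution, the integrand becomes 20exp(-r^2), so

    ∬_D (20exp(-x^2 - y^2)) dA = ∫_{0}^{π/2} ∫_{0}^{2} (20exp(-r^2)) · r dr dθ.

Inner integral (in r): ∫_{0}^{2} (20exp(-r^2)) · r dr = 10 - 10exp(-4).

Outer integral (in θ): ∫_{0}^{π/2} (10 - 10exp(-4)) dθ = -5π exp(-4) + 5π.

Therefore ∬_D (20exp(-x^2 - y^2)) dA = -5π exp(-4) + 5π.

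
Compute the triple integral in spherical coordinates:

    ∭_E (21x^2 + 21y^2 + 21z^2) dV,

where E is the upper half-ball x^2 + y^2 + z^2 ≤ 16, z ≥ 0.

In spherical coordinates, x = ρ sin(φ) cos(θ), y = ρ sin(φ) sin(θ), z = ρ cos(φ), and dV = ρ^2 sin(φ) dρ dφ dθ.

The integrand becomes 21ρ^2, so

    ∭_E (21x^2 + 21y^2 + 21z^2) dV = ∫_{0}^{2π} ∫_{0}^{π/2} ∫_{0}^{4} (21ρ^2) · ρ^2 sin(φ) dρ dφ dθ.

Inner (ρ): 21504sin(φ)/5.
Middle (φ): 21504/5.
Outer (θ): 43008π/5.

Therefore the triple integral equals 43008π/5.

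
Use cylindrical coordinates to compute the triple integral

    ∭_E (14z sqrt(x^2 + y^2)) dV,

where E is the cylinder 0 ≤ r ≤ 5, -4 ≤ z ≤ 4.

In cylindrical coordinates, x = r cos(θ), y = r sin(θ), z = z, and dV = r dr dθ dz.

The integrand becomes 14r z, so

    ∭_E (14z sqrt(x^2 + y^2)) dV = ∫_{0}^{2π} ∫_{0}^{5} ∫_{-4}^{4} (14r z) · r dz dr dθ.

Inner (z): 0.
Middle (r from 0 to 5): 0.
Outer (θ): 0.

Therefore the triple integral equals 0.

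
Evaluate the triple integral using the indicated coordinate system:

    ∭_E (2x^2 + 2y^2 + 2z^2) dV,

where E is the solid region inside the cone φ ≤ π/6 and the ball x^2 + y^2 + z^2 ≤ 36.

In spherical coordinates, x = ρ sin(φ) cos(θ), y = ρ sin(φ) sin(θ), z = ρ cos(φ), and dV = ρ^2 sin(φ) dρ dφ dθ.

The integrand becomes 2ρ^2, so

    ∭_E (2x^2 + 2y^2 + 2z^2) dV = ∫_{0}^{2π} ∫_{0}^{π/6} ∫_{0}^{6} (2ρ^2) · ρ^2 sin(φ) dρ dφ dθ.

Inner (ρ): 15552sin(φ)/5.
Middle (φ): 15552/5 - 7776sqrt(3)/5.
Outer (θ): 15552π (2 - sqrt(3))/5.

Therefore the triple integral equals 15552π (2 - sqrt(3))/5.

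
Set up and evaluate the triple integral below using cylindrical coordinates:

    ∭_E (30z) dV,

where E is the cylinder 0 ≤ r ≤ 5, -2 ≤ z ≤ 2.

In cylindrical coordinates, x = r cos(θ), y = r sin(θ), z = z, and dV = r dr dθ dz.

The integrand becomes 30z, so

    ∭_E (30z) dV = ∫_{0}^{2π} ∫_{0}^{5} ∫_{-2}^{2} (30z) · r dz dr dθ.

Inner (z): 0.
Middle (r from 0 to 5): 0.
Outer (θ): 0.

Therefore the triple integral equals 0.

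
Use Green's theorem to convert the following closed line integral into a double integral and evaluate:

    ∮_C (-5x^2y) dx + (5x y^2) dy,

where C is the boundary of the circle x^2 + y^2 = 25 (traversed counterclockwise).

Green's theorem converts the closed line integral into a double integral over the enclosed region D:

    ∮_C P dx + Q dy = ∬_D (∂Q/∂x - ∂P/∂y) dA.

Here P = -5x^2y, Q = 5x y^2, so

    ∂Q/∂x = 5y^2,    ∂P/∂y = -5x^2,
    ∂Q/∂x - ∂P/∂y = 5x^2 + 5y^2.

D is the region x^2 + y^2 ≤ 25. Evaluating the double integral:

In polar coordinates (x = r cos θ, y = r sin θ, dA = r dr dθ) the integrand becomes 5r^2, so

    ∬_D (5x^2 + 5y^2) dA = ∫_0^{2π} ∫_0^{5} (5r^2) · r dr dθ.

Inner (r from 0 to 5): 3125/4.
Outer (θ from 0 to 2π): 3125π/2.

Therefore ∮_C P dx + Q dy = 3125π/2.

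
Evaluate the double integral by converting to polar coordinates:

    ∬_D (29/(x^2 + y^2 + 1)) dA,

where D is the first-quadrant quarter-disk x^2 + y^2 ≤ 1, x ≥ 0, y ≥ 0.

The region D is 0 ≤ r ≤ 1, 0 ≤ θ ≤ π/2 in polar coordinates, where x = r cos(θ), y = r sin(θ), and dA = r dr dθ.

Under the substitution, the integrand becomes 29/(r^2 + 1), so

    ∬_D (29/(x^2 + y^2 + 1)) dA = ∫_{0}^{π/2} ∫_{0}^{1} (29/(r^2 + 1)) · r dr dθ.

Inner integral (in r): ∫_{0}^{1} (29/(r^2 + 1)) · r dr = 29log(2)/2.

Outer integral (in θ): ∫_{0}^{π/2} (29log(2)/2) dθ = 29π log(2)/4.

Therefore ∬_D (29/(x^2 + y^2 + 1)) dA = 29π log(2)/4.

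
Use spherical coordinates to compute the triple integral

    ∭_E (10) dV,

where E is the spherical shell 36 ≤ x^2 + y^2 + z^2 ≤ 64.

In spherical coordinates, x = ρ sin(φ) cos(θ), y = ρ sin(φ) sin(θ), z = ρ cos(φ), and dV = ρ^2 sin(φ) dρ dφ dθ.

The integrand becomes 10, so

    ∭_E (10) dV = ∫_{0}^{2π} ∫_{0}^{π} ∫_{6}^{8} (10) · ρ^2 sin(φ) dρ dφ dθ.

Inner (ρ): 2960sin(φ)/3.
Middle (φ): 5920/3.
Outer (θ): 11840π/3.

Therefore the triple integral equals 11840π/3.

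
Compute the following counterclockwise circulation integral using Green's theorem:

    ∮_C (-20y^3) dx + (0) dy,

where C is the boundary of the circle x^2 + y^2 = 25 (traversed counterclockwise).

Green's theorem converts the closed line integral into a double integral over the enclosed region D:

    ∮_C P dx + Q dy = ∬_D (∂Q/∂x - ∂P/∂y) dA.

Here P = -20y^3, Q = 0, so

    ∂Q/∂x = 0,    ∂P/∂y = -60y^2,
    ∂Q/∂x - ∂P/∂y = 60y^2.

D is the region x^2 + y^2 ≤ 25. Evaluating the double integral:

In polar coordinates (x = r cos θ, y = r sin θ, dA = r dr dθ) the integrand becomes 60r^2sin(θ)^2, so

    ∬_D (60y^2) dA = ∫_0^{2π} ∫_0^{5} (60r^2sin(θ)^2) · r dr dθ.

Inner (r from 0 to 5): 9375sin(θ)^2.
Outer (θ from 0 to 2π): 9375π.

Therefore ∮_C P dx + Q dy = 9375π.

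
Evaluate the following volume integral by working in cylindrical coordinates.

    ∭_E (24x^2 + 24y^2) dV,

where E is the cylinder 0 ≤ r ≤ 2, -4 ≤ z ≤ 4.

In cylindrical coordinates, x = r cos(θ), y = r sin(θ), z = z, and dV = r dr dθ dz.

The integrand becomes 24r^2, so

    ∭_E (24x^2 + 24y^2) dV = ∫_{0}^{2π} ∫_{0}^{2} ∫_{-4}^{4} (24r^2) · r dz dr dθ.

Inner (z): 192r^3.
Middle (r from 0 to 2): 768.
Outer (θ): 1536π.

Therefore the triple integral equals 1536π.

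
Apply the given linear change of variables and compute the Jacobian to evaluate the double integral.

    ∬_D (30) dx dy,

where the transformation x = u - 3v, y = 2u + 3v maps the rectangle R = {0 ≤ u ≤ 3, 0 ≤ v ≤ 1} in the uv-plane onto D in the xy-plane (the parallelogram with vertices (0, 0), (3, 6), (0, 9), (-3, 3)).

Compute the Jacobian determinant of (x, y) with respect to (u, v):

    ∂(x,y)/∂(u,v) = | 1  -3 | = (1)(3) - (-3)(2) = 9.
                   | 2  3 |

Its absolute value is |J| = 9 (the area scaling factor).

Substituting x = u - 3v, y = 2u + 3v into the integrand,

    30 → 30,

so the integral becomes

    ∬_R (30) · |J| du dv = ∫_0^3 ∫_0^1 (270) dv du.

Inner (v): 270.
Outer (u): 810.

Therefore ∬_D (30) dx dy = 810.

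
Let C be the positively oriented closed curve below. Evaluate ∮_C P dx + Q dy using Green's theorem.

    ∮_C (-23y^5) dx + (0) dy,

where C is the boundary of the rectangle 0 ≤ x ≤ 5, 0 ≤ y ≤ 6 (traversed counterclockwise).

Green's theorem converts the closed line integral into a double integral over the enclosed region D:

    ∮_C P dx + Q dy = ∬_D (∂Q/∂x - ∂P/∂y) dA.

Here P = -23y^5, Q = 0, so

    ∂Q/∂x = 0,    ∂P/∂y = -115y^4,
    ∂Q/∂x - ∂P/∂y = 115y^4.

D is the region 0 ≤ x ≤ 5, 0 ≤ y ≤ 6. Evaluating the double integral:

    ∬_D (115y^4) dA = ∫_0^{5} ∫_0^{6} (115y^4) dy dx.

Inner (y from 0 to 6): 178848.
Outer (x from 0 to 5): 894240.

Therefore ∮_C P dx + Q dy = 894240.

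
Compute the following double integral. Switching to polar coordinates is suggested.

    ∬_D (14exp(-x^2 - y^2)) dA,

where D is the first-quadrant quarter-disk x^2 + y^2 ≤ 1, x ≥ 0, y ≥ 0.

The region D is 0 ≤ r ≤ 1, 0 ≤ θ ≤ π/2 in polar coordinates, where x = r cos(θ), y = r sin(θ), and dA = r dr dθ.

Under the substitution, the integrand becomes 14exp(-r^2), so

    ∬_D (14exp(-x^2 - y^2)) dA = ∫_{0}^{π/2} ∫_{0}^{1} (14exp(-r^2)) · r dr dθ.

Inner integral (in r): ∫_{0}^{1} (14exp(-r^2)) · r dr = 7 - 7exp(-1).

Outer integral (in θ): ∫_{0}^{π/2} (7 - 7exp(-1)) dθ = -7π (1 - e)exp(-1)/2.

Therefore ∬_D (14exp(-x^2 - y^2)) dA = -7π (1 - e)exp(-1)/2.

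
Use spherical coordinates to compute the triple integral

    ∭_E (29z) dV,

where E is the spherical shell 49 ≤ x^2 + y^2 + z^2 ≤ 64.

In spherical coordinates, x = ρ sin(φ) cos(θ), y = ρ sin(φ) sin(θ), z = ρ cos(φ), and dV = ρ^2 sin(φ) dρ dφ dθ.

The integrand becomes 29ρ cos(φ), so

    ∭_E (29z) dV = ∫_{0}^{2π} ∫_{0}^{π} ∫_{7}^{8} (29ρ cos(φ)) · ρ^2 sin(φ) dρ dφ dθ.

Inner (ρ): 49155sin(2φ)/8.
Middle (φ): 0.
Outer (θ): 0.

Therefore the triple integral equals 0.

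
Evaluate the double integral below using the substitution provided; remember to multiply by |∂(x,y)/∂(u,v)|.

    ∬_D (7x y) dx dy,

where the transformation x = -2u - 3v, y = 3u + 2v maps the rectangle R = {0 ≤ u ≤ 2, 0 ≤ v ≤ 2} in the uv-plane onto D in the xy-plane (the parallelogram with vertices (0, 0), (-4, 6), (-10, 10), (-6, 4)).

Compute the Jacobian determinant of (x, y) with respect to (u, v):

    ∂(x,y)/∂(u,v) = | -2  -3 | = (-2)(2) - (-3)(3) = 5.
                   | 3  2 |

Its absolute value is |J| = 5 (the area scaling factor).

Substituting x = -2u - 3v, y = 3u + 2v into the integrand,

    7x y → -42u^2 - 91u v - 42v^2,

so the integral becomes

    ∬_R (-42u^2 - 91u v - 42v^2) · |J| du dv = ∫_0^2 ∫_0^2 (-210u^2 - 455u v - 210v^2) dv du.

Inner (v): -420u^2 - 910u - 560.
Outer (u): -4060.

Therefore ∬_D (7x y) dx dy = -4060.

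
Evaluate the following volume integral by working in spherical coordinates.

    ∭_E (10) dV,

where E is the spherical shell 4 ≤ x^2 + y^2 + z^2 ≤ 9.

In spherical coordinates, x = ρ sin(φ) cos(θ), y = ρ sin(φ) sin(θ), z = ρ cos(φ), and dV = ρ^2 sin(φ) dρ dφ dθ.

The integrand becomes 10, so

    ∭_E (10) dV = ∫_{0}^{2π} ∫_{0}^{π} ∫_{2}^{3} (10) · ρ^2 sin(φ) dρ dφ dθ.

Inner (ρ): 190sin(φ)/3.
Middle (φ): 380/3.
Outer (θ): 760π/3.

Therefore the triple integral equals 760π/3.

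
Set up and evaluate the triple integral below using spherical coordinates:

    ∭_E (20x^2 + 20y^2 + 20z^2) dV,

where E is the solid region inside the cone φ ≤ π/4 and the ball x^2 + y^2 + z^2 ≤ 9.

In spherical coordinates, x = ρ sin(φ) cos(θ), y = ρ sin(φ) sin(θ), z = ρ cos(φ), and dV = ρ^2 sin(φ) dρ dφ dθ.

The integrand becomes 20ρ^2, so

    ∭_E (20x^2 + 20y^2 + 20z^2) dV = ∫_{0}^{2π} ∫_{0}^{π/4} ∫_{0}^{3} (20ρ^2) · ρ^2 sin(φ) dρ dφ dθ.

Inner (ρ): 972sin(φ).
Middle (φ): 972 - 486sqrt(2).
Outer (θ): 972π (2 - sqrt(2)).

Therefore the triple integral equals 972π (2 - sqrt(2)).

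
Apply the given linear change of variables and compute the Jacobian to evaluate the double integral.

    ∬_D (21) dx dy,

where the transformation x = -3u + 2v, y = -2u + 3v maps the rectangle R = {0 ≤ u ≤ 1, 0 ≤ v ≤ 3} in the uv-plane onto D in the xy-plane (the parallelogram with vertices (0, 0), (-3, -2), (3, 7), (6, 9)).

Compute the Jacobian determinant of (x, y) with respect to (u, v):

    ∂(x,y)/∂(u,v) = | -3  2 | = (-3)(3) - (2)(-2) = -5.
                   | -2  3 |

Its absolute value is |J| = 5 (the area scaling factor).

Substituting x = -3u + 2v, y = -2u + 3v into the integrand,

    21 → 21,

so the integral becomes

    ∬_R (21) · |J| du dv = ∫_0^1 ∫_0^3 (105) dv du.

Inner (v): 315.
Outer (u): 315.

Therefore ∬_D (21) dx dy = 315.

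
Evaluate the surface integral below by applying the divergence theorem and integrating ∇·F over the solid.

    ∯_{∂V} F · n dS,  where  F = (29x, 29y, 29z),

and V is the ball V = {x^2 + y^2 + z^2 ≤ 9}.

By the divergence theorem,

    ∯_{∂V} F · n dS = ∭_V (∇ · F) dV.

Compute the divergence:
    ∇ · F = ∂F_x/∂x + ∂F_y/∂y + ∂F_z/∂z = 29 + 29 + 29 = 87.

In spherical coordinates, x = ρ sin(φ) cos(θ), y = ρ sin(φ) sin(θ), z = ρ cos(φ), dV = ρ^2 sin(φ) dρ dφ dθ, with 0 ≤ ρ ≤ 3, 0 ≤ φ ≤ π, 0 ≤ θ ≤ 2π.

The integrand, after substitution and multiplying by the volume element, becomes (87) · ρ^2 sin(φ), so

    ∭_V (∇·F) dV = ∫_0^{2π} ∫_0^{π} ∫_0^{3} (87) · ρ^2 sin(φ) dρ dφ dθ.

Inner (ρ from 0 to 3): 783sin(φ).
Middle (φ from 0 to π): 1566.
Outer (θ from 0 to 2π): 3132π.

Therefore ∯_{∂V} F · n dS = 3132π.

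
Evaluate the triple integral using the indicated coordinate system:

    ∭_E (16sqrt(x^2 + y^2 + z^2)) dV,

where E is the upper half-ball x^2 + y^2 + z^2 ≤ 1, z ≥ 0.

In spherical coordinates, x = ρ sin(φ) cos(θ), y = ρ sin(φ) sin(θ), z = ρ cos(φ), and dV = ρ^2 sin(φ) dρ dφ dθ.

The integrand becomes 16ρ, so

    ∭_E (16sqrt(x^2 + y^2 + z^2)) dV = ∫_{0}^{2π} ∫_{0}^{π/2} ∫_{0}^{1} (16ρ) · ρ^2 sin(φ) dρ dφ dθ.

Inner (ρ): 4sin(φ).
Middle (φ): 4.
Outer (θ): 8π.

Therefore the triple integral equals 8π.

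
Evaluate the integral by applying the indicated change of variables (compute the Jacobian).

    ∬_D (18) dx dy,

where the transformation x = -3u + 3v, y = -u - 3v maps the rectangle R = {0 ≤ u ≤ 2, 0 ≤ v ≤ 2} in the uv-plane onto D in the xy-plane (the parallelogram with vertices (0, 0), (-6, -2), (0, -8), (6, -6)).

Compute the Jacobian determinant of (x, y) with respect to (u, v):

    ∂(x,y)/∂(u,v) = | -3  3 | = (-3)(-3) - (3)(-1) = 12.
                   | -1  -3 |

Its absolute value is |J| = 12 (the area scaling factor).

Substituting x = -3u + 3v, y = -u - 3v into the integrand,

    18 → 18,

so the integral becomes

    ∬_R (18) · |J| du dv = ∫_0^2 ∫_0^2 (216) dv du.

Inner (v): 432.
Outer (u): 864.

Therefore ∬_D (18) dx dy = 864.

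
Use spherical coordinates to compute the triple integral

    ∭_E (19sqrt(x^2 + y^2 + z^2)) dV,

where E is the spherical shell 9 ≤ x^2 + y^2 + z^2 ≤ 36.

In spherical coordinates, x = ρ sin(φ) cos(θ), y = ρ sin(φ) sin(θ), z = ρ cos(φ), and dV = ρ^2 sin(φ) dρ dφ dθ.

The integrand becomes 19ρ, so

    ∭_E (19sqrt(x^2 + y^2 + z^2)) dV = ∫_{0}^{2π} ∫_{0}^{π} ∫_{3}^{6} (19ρ) · ρ^2 sin(φ) dρ dφ dθ.

Inner (ρ): 23085sin(φ)/4.
Middle (φ): 23085/2.
Outer (θ): 23085π.

Therefore the triple integral equals 23085π.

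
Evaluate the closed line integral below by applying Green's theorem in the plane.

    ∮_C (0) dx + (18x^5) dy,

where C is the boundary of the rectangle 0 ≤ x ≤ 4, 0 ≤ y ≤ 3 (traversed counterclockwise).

Green's theorem converts the closed line integral into a double integral over the enclosed region D:

    ∮_C P dx + Q dy = ∬_D (∂Q/∂x - ∂P/∂y) dA.

Here P = 0, Q = 18x^5, so

    ∂Q/∂x = 90x^4,    ∂P/∂y = 0,
    ∂Q/∂x - ∂P/∂y = 90x^4.

D is the region 0 ≤ x ≤ 4, 0 ≤ y ≤ 3. Evaluating the double integral:

    ∬_D (90x^4) dA = ∫_0^{4} ∫_0^{3} (90x^4) dy dx.

Inner (y from 0 to 3): 270x^4.
Outer (x from 0 to 4): 55296.

Therefore ∮_C P dx + Q dy = 55296.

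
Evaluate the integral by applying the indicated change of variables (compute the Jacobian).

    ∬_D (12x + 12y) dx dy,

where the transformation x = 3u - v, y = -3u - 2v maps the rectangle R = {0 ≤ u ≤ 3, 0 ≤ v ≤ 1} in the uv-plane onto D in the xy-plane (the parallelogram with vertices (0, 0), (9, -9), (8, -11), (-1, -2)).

Compute the Jacobian determinant of (x, y) with respect to (u, v):

    ∂(x,y)/∂(u,v) = | 3  -1 | = (3)(-2) - (-1)(-3) = -9.
                   | -3  -2 |

Its absolute value is |J| = 9 (the area scaling factor).

Substituting x = 3u - v, y = -3u - 2v into the integrand,

    12x + 12y → -36v,

so the integral becomes

    ∬_R (-36v) · |J| du dv = ∫_0^3 ∫_0^1 (-324v) dv du.

Inner (v): -162.
Outer (u): -486.

Therefore ∬_D (12x + 12y) dx dy = -486.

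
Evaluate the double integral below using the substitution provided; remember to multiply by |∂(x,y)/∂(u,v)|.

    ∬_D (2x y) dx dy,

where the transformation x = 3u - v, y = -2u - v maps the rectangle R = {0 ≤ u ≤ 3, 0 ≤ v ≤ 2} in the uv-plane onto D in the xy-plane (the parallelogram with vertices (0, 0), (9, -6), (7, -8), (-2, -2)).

Compute the Jacobian determinant of (x, y) with respect to (u, v):

    ∂(x,y)/∂(u,v) = | 3  -1 | = (3)(-1) - (-1)(-2) = -5.
                   | -2  -1 |

Its absolute value is |J| = 5 (the area scaling factor).

Substituting x = 3u - v, y = -2u - v into the integrand,

    2x y → -12u^2 - 2u v + 2v^2,

so the integral becomes

    ∬_R (-12u^2 - 2u v + 2v^2) · |J| du dv = ∫_0^3 ∫_0^2 (-60u^2 - 10u v + 10v^2) dv du.

Inner (v): -120u^2 - 20u + 80/3.
Outer (u): -1090.

Therefore ∬_D (2x y) dx dy = -1090.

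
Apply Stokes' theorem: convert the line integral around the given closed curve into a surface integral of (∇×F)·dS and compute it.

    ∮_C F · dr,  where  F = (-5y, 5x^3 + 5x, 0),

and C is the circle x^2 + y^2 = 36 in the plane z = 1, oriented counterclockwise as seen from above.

Let S be the flat disk x^2 + y^2 ≤ 36 in the plane z = 1, with upward unit normal n̂ = ẑ. By Stokes' theorem,

    ∮_C F · dr = ∬_S (∇ × F) · n̂ dS = ∬_D (curl F)_z dA,

where D is the disk x^2 + y^2 ≤ 36.

Compute the curl of F = (-5y, 5x^3 + 5x, 0):
    (∇ × F)_x = ∂F_z/∂y - ∂F_y/∂z = 0,
    (∇ × F)_y = ∂F_x/∂z - ∂F_z/∂x = 0,
    (∇ × F)_z = ∂F_y/∂x - ∂F_x/∂y = 15x^2 + 10.

On z = 1, (curl F)_z = 15x^2 + 10.

Convert to polar (x = r cos θ, y = r sin θ, dA = r dr dθ); the integrand becomes 15r^2cos(θ)^2 + 10, so

    ∬_D (curl F)_z dA = ∫_0^{2π} ∫_0^{6} (15r^2cos(θ)^2 + 10) · r dr dθ.

Inner (r from 0 to 6): 4860cos(θ)^2 + 180.
Outer (θ from 0 to 2π): 5220π.

Therefore ∮_C F · dr = 5220π.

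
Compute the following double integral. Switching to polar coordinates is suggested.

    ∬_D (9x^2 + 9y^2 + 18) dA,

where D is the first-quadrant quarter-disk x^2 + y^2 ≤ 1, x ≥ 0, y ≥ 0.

The region D is 0 ≤ r ≤ 1, 0 ≤ θ ≤ π/2 in polar coordinates, where x = r cos(θ), y = r sin(θ), and dA = r dr dθ.

Under the substitution, the integrand becomes 9r^2 + 18, so

    ∬_D (9x^2 + 9y^2 + 18) dA = ∫_{0}^{π/2} ∫_{0}^{1} (9r^2 + 18) · r dr dθ.

Inner integral (in r): ∫_{0}^{1} (9r^2 + 18) · r dr = 45/4.

Outer integral (in θ): ∫_{0}^{π/2} (45/4) dθ = 45π/8.

Therefore ∬_D (9x^2 + 9y^2 + 18) dA = 45π/8.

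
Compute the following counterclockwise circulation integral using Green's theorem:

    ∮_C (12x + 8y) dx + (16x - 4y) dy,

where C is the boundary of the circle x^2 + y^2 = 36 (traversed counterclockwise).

Green's theorem converts the closed line integral into a double integral over the enclosed region D:

    ∮_C P dx + Q dy = ∬_D (∂Q/∂x - ∂P/∂y) dA.

Here P = 12x + 8y, Q = 16x - 4y, so

    ∂Q/∂x = 16,    ∂P/∂y = 8,
    ∂Q/∂x - ∂P/∂y = 8.

D is the region x^2 + y^2 ≤ 36. Evaluating the double integral:

In polar coordinates (x = r cos θ, y = r sin θ, dA = r dr dθ) the integrand becomes 8, so

    ∬_D (8) dA = ∫_0^{2π} ∫_0^{6} (8) · r dr dθ.

Inner (r from 0 to 6): 144.
Outer (θ from 0 to 2π): 288π.

Therefore ∮_C P dx + Q dy = 288π.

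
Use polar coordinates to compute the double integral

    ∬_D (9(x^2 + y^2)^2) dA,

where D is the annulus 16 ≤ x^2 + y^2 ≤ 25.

The region D is 4 ≤ r ≤ 5, 0 ≤ θ ≤ 2π in polar coordinates, where x = r cos(θ), y = r sin(θ), and dA = r dr dθ.

Under the substitution, the integrand becomes 9r^4, so

    ∬_D (9(x^2 + y^2)^2) dA = ∫_{0}^{2π} ∫_{4}^{5} (9r^4) · r dr dθ.

Inner integral (in r): ∫_{4}^{5} (9r^4) · r dr = 34587/2.

Outer integral (in θ): ∫_{0}^{2π} (34587/2) dθ = 34587π.

Therefore ∬_D (9(x^2 + y^2)^2) dA = 34587π.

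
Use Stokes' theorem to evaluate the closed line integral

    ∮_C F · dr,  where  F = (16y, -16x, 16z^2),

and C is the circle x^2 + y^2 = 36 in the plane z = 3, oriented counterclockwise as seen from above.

Let S be the flat disk x^2 + y^2 ≤ 36 in the plane z = 3, with upward unit normal n̂ = ẑ. By Stokes' theorem,

    ∮_C F · dr = ∬_S (∇ × F) · n̂ dS = ∬_D (curl F)_z dA,

where D is the disk x^2 + y^2 ≤ 36.

Compute the curl of F = (16y, -16x, 16z^2):
    (∇ × F)_x = ∂F_z/∂y - ∂F_y/∂z = 0,
    (∇ × F)_y = ∂F_x/∂z - ∂F_z/∂x = 0,
    (∇ × F)_z = ∂F_y/∂x - ∂F_x/∂y = -32.

On z = 3, (curl F)_z = -32.

Convert to polar (x = r cos θ, y = r sin θ, dA = r dr dθ); the integrand becomes -32, so

    ∬_D (curl F)_z dA = ∫_0^{2π} ∫_0^{6} (-32) · r dr dθ.

Inner (r from 0 to 6): -576.
Outer (θ from 0 to 2π): -1152π.

Therefore ∮_C F · dr = -1152π.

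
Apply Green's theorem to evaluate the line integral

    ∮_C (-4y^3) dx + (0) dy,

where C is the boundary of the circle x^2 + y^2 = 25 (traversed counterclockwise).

Green's theorem converts the closed line integral into a double integral over the enclosed region D:

    ∮_C P dx + Q dy = ∬_D (∂Q/∂x - ∂P/∂y) dA.

Here P = -4y^3, Q = 0, so

    ∂Q/∂x = 0,    ∂P/∂y = -12y^2,
    ∂Q/∂x - ∂P/∂y = 12y^2.

D is the region x^2 + y^2 ≤ 25. Evaluating the double integral:

In polar coordinates (x = r cos θ, y = r sin θ, dA = r dr dθ) the integrand becomes 12r^2sin(θ)^2, so

    ∬_D (12y^2) dA = ∫_0^{2π} ∫_0^{5} (12r^2sin(θ)^2) · r dr dθ.

Inner (r from 0 to 5): 1875sin(θ)^2.
Outer (θ from 0 to 2π): 1875π.

Therefore ∮_C P dx + Q dy = 1875π.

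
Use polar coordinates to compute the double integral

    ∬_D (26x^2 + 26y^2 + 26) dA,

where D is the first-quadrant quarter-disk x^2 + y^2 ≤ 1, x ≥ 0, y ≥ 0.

The region D is 0 ≤ r ≤ 1, 0 ≤ θ ≤ π/2 in polar coordinates, where x = r cos(θ), y = r sin(θ), and dA = r dr dθ.

Under the substitution, the integrand becomes 26r^2 + 26, so

    ∬_D (26x^2 + 26y^2 + 26) dA = ∫_{0}^{π/2} ∫_{0}^{1} (26r^2 + 26) · r dr dθ.

Inner integral (in r): ∫_{0}^{1} (26r^2 + 26) · r dr = 39/2.

Outer integral (in θ): ∫_{0}^{π/2} (39/2) dθ = 39π/4.

Therefore ∬_D (26x^2 + 26y^2 + 26) dA = 39π/4.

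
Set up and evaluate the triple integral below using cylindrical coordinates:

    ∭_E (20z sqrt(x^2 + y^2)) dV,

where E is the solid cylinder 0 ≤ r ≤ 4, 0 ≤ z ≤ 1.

In cylindrical coordinates, x = r cos(θ), y = r sin(θ), z = z, and dV = r dr dθ dz.

The integrand becomes 20r z, so

    ∭_E (20z sqrt(x^2 + y^2)) dV = ∫_{0}^{2π} ∫_{0}^{4} ∫_{0}^{1} (20r z) · r dz dr dθ.

Inner (z): 10r^2.
Middle (r from 0 to 4): 640/3.
Outer (θ): 1280π/3.

Therefore the triple integral equals 1280π/3.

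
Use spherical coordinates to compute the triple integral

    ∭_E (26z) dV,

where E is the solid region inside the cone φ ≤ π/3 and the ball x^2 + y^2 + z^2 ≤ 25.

In spherical coordinates, x = ρ sin(φ) cos(θ), y = ρ sin(φ) sin(θ), z = ρ cos(φ), and dV = ρ^2 sin(φ) dρ dφ dθ.

The integrand becomes 26ρ cos(φ), so

    ∭_E (26z) dV = ∫_{0}^{2π} ∫_{0}^{π/3} ∫_{0}^{5} (26ρ cos(φ)) · ρ^2 sin(φ) dρ dφ dθ.

Inner (ρ): 8125sin(2φ)/4.
Middle (φ): 24375/16.
Outer (θ): 24375π/8.

Therefore the triple integral equals 24375π/8.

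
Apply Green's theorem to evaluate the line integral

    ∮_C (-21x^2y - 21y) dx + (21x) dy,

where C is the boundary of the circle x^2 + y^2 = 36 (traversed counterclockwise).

Green's theorem converts the closed line integral into a double integral over the enclosed region D:

    ∮_C P dx + Q dy = ∬_D (∂Q/∂x - ∂P/∂y) dA.

Here P = -21x^2y - 21y, Q = 21x, so

    ∂Q/∂x = 21,    ∂P/∂y = -21x^2 - 21,
    ∂Q/∂x - ∂P/∂y = 21x^2 + 42.

D is the region x^2 + y^2 ≤ 36. Evaluating the double integral:

In polar coordinates (x = r cos θ, y = r sin θ, dA = r dr dθ) the integrand becomes 21r^2cos(θ)^2 + 42, so

    ∬_D (21x^2 + 42) dA = ∫_0^{2π} ∫_0^{6} (21r^2cos(θ)^2 + 42) · r dr dθ.

Inner (r from 0 to 6): 6804cos(θ)^2 + 756.
Outer (θ from 0 to 2π): 8316π.

Therefore ∮_C P dx + Q dy = 8316π.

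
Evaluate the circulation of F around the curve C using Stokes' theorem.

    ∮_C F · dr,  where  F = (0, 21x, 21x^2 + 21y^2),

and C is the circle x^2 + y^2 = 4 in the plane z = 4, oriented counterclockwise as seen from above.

Let S be the flat disk x^2 + y^2 ≤ 4 in the plane z = 4, with upward unit normal n̂ = ẑ. By Stokes' theorem,

    ∮_C F · dr = ∬_S (∇ × F) · n̂ dS = ∬_D (curl F)_z dA,

where D is the disk x^2 + y^2 ≤ 4.

Compute the curl of F = (0, 21x, 21x^2 + 21y^2):
    (∇ × F)_x = ∂F_z/∂y - ∂F_y/∂z = 42y,
    (∇ × F)_y = ∂F_x/∂z - ∂F_z/∂x = -42x,
    (∇ × F)_z = ∂F_y/∂x - ∂F_x/∂y = 21.

On z = 4, (curl F)_z = 21.

Convert to polar (x = r cos θ, y = r sin θ, dA = r dr dθ); the integrand becomes 21, so

    ∬_D (curl F)_z dA = ∫_0^{2π} ∫_0^{2} (21) · r dr dθ.

Inner (r from 0 to 2): 42.
Outer (θ from 0 to 2π): 84π.

Therefore ∮_C F · dr = 84π.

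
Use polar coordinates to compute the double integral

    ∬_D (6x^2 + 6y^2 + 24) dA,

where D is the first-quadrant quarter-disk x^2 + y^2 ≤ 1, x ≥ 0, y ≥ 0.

The region D is 0 ≤ r ≤ 1, 0 ≤ θ ≤ π/2 in polar coordinates, where x = r cos(θ), y = r sin(θ), and dA = r dr dθ.

Under the substitution, the integrand becomes 6r^2 + 24, so

    ∬_D (6x^2 + 6y^2 + 24) dA = ∫_{0}^{π/2} ∫_{0}^{1} (6r^2 + 24) · r dr dθ.

Inner integral (in r): ∫_{0}^{1} (6r^2 + 24) · r dr = 27/2.

Outer integral (in θ): ∫_{0}^{π/2} (27/2) dθ = 27π/4.

Therefore ∬_D (6x^2 + 6y^2 + 24) dA = 27π/4.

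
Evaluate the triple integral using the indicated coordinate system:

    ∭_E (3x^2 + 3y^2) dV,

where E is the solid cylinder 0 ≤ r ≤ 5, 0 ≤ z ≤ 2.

In cylindrical coordinates, x = r cos(θ), y = r sin(θ), z = z, and dV = r dr dθ dz.

The integrand becomes 3r^2, so

    ∭_E (3x^2 + 3y^2) dV = ∫_{0}^{2π} ∫_{0}^{5} ∫_{0}^{2} (3r^2) · r dz dr dθ.

Inner (z): 6r^3.
Middle (r from 0 to 5): 1875/2.
Outer (θ): 1875π.

Therefore the triple integral equals 1875π.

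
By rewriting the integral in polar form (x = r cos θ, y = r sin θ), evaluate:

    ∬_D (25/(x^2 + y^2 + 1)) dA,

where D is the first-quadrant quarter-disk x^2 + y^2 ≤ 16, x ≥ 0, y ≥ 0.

The region D is 0 ≤ r ≤ 4, 0 ≤ θ ≤ π/2 in polar coordinates, where x = r cos(θ), y = r sin(θ), and dA = r dr dθ.

Under the substitution, the integrand becomes 25/(r^2 + 1), so

    ∬_D (25/(x^2 + y^2 + 1)) dA = ∫_{0}^{π/2} ∫_{0}^{4} (25/(r^2 + 1)) · r dr dθ.

Inner integral (in r): ∫_{0}^{4} (25/(r^2 + 1)) · r dr = 25log(17)/2.

Outer integral (in θ): ∫_{0}^{π/2} (25log(17)/2) dθ = 25π log(17)/4.

Therefore ∬_D (25/(x^2 + y^2 + 1)) dA = 25π log(17)/4.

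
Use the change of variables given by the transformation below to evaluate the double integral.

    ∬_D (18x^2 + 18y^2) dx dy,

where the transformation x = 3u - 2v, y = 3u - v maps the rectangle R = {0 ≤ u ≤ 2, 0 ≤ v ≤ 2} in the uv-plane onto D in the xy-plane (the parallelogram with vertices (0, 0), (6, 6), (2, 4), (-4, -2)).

Compute the Jacobian determinant of (x, y) with respect to (u, v):

    ∂(x,y)/∂(u,v) = | 3  -2 | = (3)(-1) - (-2)(3) = 3.
                   | 3  -1 |

Its absolute value is |J| = 3 (the area scaling factor).

Substituting x = 3u - 2v, y = 3u - v into the integrand,

    18x^2 + 18y^2 → 324u^2 - 324u v + 90v^2,

so the integral becomes

    ∬_R (324u^2 - 324u v + 90v^2) · |J| du dv = ∫_0^2 ∫_0^2 (972u^2 - 972u v + 270v^2) dv du.

Inner (v): 1944u^2 - 1944u + 720.
Outer (u): 2736.

Therefore ∬_D (18x^2 + 18y^2) dx dy = 2736.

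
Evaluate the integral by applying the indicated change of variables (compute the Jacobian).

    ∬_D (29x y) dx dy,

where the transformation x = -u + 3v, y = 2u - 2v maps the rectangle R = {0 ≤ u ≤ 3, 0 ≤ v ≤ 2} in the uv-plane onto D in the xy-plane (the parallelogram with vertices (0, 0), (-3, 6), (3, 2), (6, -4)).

Compute the Jacobian determinant of (x, y) with respect to (u, v):

    ∂(x,y)/∂(u,v) = | -1  3 | = (-1)(-2) - (3)(2) = -4.
                   | 2  -2 |

Its absolute value is |J| = 4 (the area scaling factor).

Substituting x = -u + 3v, y = 2u - 2v into the integrand,

    29x y → -58u^2 + 232u v - 174v^2,

so the integral becomes

    ∬_R (-58u^2 + 232u v - 174v^2) · |J| du dv = ∫_0^3 ∫_0^2 (-232u^2 + 928u v - 696v^2) dv du.

Inner (v): -464u^2 + 1856u - 1856.
Outer (u): -1392.

Therefore ∬_D (29x y) dx dy = -1392.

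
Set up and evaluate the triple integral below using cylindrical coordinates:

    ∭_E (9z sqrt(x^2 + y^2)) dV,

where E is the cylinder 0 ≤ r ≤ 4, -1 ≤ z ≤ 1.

In cylindrical coordinates, x = r cos(θ), y = r sin(θ), z = z, and dV = r dr dθ dz.

The integrand becomes 9r z, so

    ∭_E (9z sqrt(x^2 + y^2)) dV = ∫_{0}^{2π} ∫_{0}^{4} ∫_{-1}^{1} (9r z) · r dz dr dθ.

Inner (z): 0.
Middle (r from 0 to 4): 0.
Outer (θ): 0.

Therefore the triple integral equals 0.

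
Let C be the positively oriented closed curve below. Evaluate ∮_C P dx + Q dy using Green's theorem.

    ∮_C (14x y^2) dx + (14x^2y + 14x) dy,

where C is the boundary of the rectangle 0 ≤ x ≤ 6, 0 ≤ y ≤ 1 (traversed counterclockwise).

Green's theorem converts the closed line integral into a double integral over the enclosed region D:

    ∮_C P dx + Q dy = ∬_D (∂Q/∂x - ∂P/∂y) dA.

Here P = 14x y^2, Q = 14x^2y + 14x, so

    ∂Q/∂x = 28x y + 14,    ∂P/∂y = 28x y,
    ∂Q/∂x - ∂P/∂y = 14.

D is the region 0 ≤ x ≤ 6, 0 ≤ y ≤ 1. Evaluating the double integral:

    ∬_D (14) dA = ∫_0^{6} ∫_0^{1} (14) dy dx.

Inner (y from 0 to 1): 14.
Outer (x from 0 to 6): 84.

Therefore ∮_C P dx + Q dy = 84.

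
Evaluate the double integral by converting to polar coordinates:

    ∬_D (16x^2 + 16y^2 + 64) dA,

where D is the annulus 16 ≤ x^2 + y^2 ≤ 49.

The region D is 4 ≤ r ≤ 7, 0 ≤ θ ≤ 2π in polar coordinates, where x = r cos(θ), y = r sin(θ), and dA = r dr dθ.

Under the substitution, the integrand becomes 16r^2 + 64, so

    ∬_D (16x^2 + 16y^2 + 64) dA = ∫_{0}^{2π} ∫_{4}^{7} (16r^2 + 64) · r dr dθ.

Inner integral (in r): ∫_{4}^{7} (16r^2 + 64) · r dr = 9636.

Outer integral (in θ): ∫_{0}^{2π} (9636) dθ = 19272π.

Therefore ∬_D (16x^2 + 16y^2 + 64) dA = 19272π.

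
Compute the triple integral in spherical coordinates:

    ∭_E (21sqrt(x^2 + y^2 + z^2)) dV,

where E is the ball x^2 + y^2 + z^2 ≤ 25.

In spherical coordinates, x = ρ sin(φ) cos(θ), y = ρ sin(φ) sin(θ), z = ρ cos(φ), and dV = ρ^2 sin(φ) dρ dφ dθ.

The integrand becomes 21ρ, so

    ∭_E (21sqrt(x^2 + y^2 + z^2)) dV = ∫_{0}^{2π} ∫_{0}^{π} ∫_{0}^{5} (21ρ) · ρ^2 sin(φ) dρ dφ dθ.

Inner (ρ): 13125sin(φ)/4.
Middle (φ): 13125/2.
Outer (θ): 13125π.

Therefore the triple integral equals 13125π.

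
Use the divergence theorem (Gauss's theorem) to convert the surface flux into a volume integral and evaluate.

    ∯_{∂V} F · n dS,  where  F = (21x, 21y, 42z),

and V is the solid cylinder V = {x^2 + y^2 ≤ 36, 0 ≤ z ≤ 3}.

By the divergence theorem,

    ∯_{∂V} F · n dS = ∭_V (∇ · F) dV.

Compute the divergence:
    ∇ · F = ∂F_x/∂x + ∂F_y/∂y + ∂F_z/∂z = 21 + 21 + 42 = 84.

In cylindrical coordinates, x = r cos(θ), y = r sin(θ), z = z, dV = r dr dθ dz, with 0 ≤ r ≤ 6, 0 ≤ θ ≤ 2π, 0 ≤ z ≤ 3.

The integrand, after substitution and multiplying by the volume element, becomes (84) · r, so

    ∭_V (∇·F) dV = ∫_0^{2π} ∫_0^{6} ∫_0^{3} (84) · r dz dr dθ.

Inner (z from 0 to 3): 252r.
Middle (r from 0 to 6): 4536.
Outer (θ from 0 to 2π): 9072π.

Therefore ∯_{∂V} F · n dS = 9072π.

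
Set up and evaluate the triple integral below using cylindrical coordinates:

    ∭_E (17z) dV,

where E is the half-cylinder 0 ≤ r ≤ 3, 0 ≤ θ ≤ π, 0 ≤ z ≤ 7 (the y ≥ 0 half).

In cylindrical coordinates, x = r cos(θ), y = r sin(θ), z = z, and dV = r dr dθ dz.

The integrand becomes 17z, so

    ∭_E (17z) dV = ∫_{0}^{π} ∫_{0}^{3} ∫_{0}^{7} (17z) · r dz dr dθ.

Inner (z): 833r/2.
Middle (r from 0 to 3): 7497/4.
Outer (θ): 7497π/4.

Therefore the triple integral equals 7497π/4.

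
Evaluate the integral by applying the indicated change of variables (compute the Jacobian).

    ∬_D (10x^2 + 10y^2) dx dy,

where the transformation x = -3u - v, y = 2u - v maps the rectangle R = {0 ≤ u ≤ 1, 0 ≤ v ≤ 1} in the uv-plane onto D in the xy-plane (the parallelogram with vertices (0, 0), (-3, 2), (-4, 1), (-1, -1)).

Compute the Jacobian determinant of (x, y) with respect to (u, v):

    ∂(x,y)/∂(u,v) = | -3  -1 | = (-3)(-1) - (-1)(2) = 5.
                   | 2  -1 |

Its absolute value is |J| = 5 (the area scaling factor).

Substituting x = -3u - v, y = 2u - v into the integrand,

    10x^2 + 10y^2 → 130u^2 + 20u v + 20v^2,

so the integral becomes

    ∬_R (130u^2 + 20u v + 20v^2) · |J| du dv = ∫_0^1 ∫_0^1 (650u^2 + 100u v + 100v^2) dv du.

Inner (v): 650u^2 + 50u + 100/3.
Outer (u): 275.

Therefore ∬_D (10x^2 + 10y^2) dx dy = 275.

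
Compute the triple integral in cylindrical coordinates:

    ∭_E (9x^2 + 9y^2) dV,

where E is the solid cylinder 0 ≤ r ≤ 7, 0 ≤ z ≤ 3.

In cylindrical coordinates, x = r cos(θ), y = r sin(θ), z = z, and dV = r dr dθ dz.

The integrand becomes 9r^2, so

    ∭_E (9x^2 + 9y^2) dV = ∫_{0}^{2π} ∫_{0}^{7} ∫_{0}^{3} (9r^2) · r dz dr dθ.

Inner (z): 27r^3.
Middle (r from 0 to 7): 64827/4.
Outer (θ): 64827π/2.

Therefore the triple integral equals 64827π/2.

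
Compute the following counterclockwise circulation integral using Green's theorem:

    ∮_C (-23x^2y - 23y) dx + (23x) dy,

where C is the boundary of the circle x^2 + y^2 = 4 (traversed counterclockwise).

Green's theorem converts the closed line integral into a double integral over the enclosed region D:

    ∮_C P dx + Q dy = ∬_D (∂Q/∂x - ∂P/∂y) dA.

Here P = -23x^2y - 23y, Q = 23x, so

    ∂Q/∂x = 23,    ∂P/∂y = -23x^2 - 23,
    ∂Q/∂x - ∂P/∂y = 23x^2 + 46.

D is the region x^2 + y^2 ≤ 4. Evaluating the double integral:

In polar coordinates (x = r cos θ, y = r sin θ, dA = r dr dθ) the integrand becomes 23r^2cos(θ)^2 + 46, so

    ∬_D (23x^2 + 46) dA = ∫_0^{2π} ∫_0^{2} (23r^2cos(θ)^2 + 46) · r dr dθ.

Inner (r from 0 to 2): 92cos(θ)^2 + 92.
Outer (θ from 0 to 2π): 276π.

Therefore ∮_C P dx + Q dy = 276π.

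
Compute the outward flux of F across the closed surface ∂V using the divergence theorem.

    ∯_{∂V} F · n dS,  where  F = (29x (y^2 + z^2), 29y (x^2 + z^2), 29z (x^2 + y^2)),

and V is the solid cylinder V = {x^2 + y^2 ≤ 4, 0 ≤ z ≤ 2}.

By the divergence theorem,

    ∯_{∂V} F · n dS = ∭_V (∇ · F) dV.

Compute the divergence:
    ∇ · F = ∂F_x/∂x + ∂F_y/∂y + ∂F_z/∂z = 29y^2 + 29z^2 + 29x^2 + 29z^2 + 29x^2 + 29y^2 = 58x^2 + 58y^2 + 58z^2.

In cylindrical coordinates, x = r cos(θ), y = r sin(θ), z = z, dV = r dr dθ dz, with 0 ≤ r ≤ 2, 0 ≤ θ ≤ 2π, 0 ≤ z ≤ 2.

The integrand, after substitution and multiplying by the volume element, becomes (58r^2 + 58z^2) · r, so

    ∭_V (∇·F) dV = ∫_0^{2π} ∫_0^{2} ∫_0^{2} (58r^2 + 58z^2) · r dz dr dθ.

Inner (z from 0 to 2): 116r (r^2 + 4/3).
Middle (r from 0 to 2): 2320/3.
Outer (θ from 0 to 2π): 4640π/3.

Therefore ∯_{∂V} F · n dS = 4640π/3.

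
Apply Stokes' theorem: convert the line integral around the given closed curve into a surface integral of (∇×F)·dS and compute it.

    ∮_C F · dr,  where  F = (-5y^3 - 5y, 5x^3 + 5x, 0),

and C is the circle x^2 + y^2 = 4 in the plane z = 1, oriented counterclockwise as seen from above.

Let S be the flat disk x^2 + y^2 ≤ 4 in the plane z = 1, with upward unit normal n̂ = ẑ. By Stokes' theorem,

    ∮_C F · dr = ∬_S (∇ × F) · n̂ dS = ∬_D (curl F)_z dA,

where D is the disk x^2 + y^2 ≤ 4.

Compute the curl of F = (-5y^3 - 5y, 5x^3 + 5x, 0):
    (∇ × F)_x = ∂F_z/∂y - ∂F_y/∂z = 0,
    (∇ × F)_y = ∂F_x/∂z - ∂F_z/∂x = 0,
    (∇ × F)_z = ∂F_y/∂x - ∂F_x/∂y = 15x^2 + 15y^2 + 10.

On z = 1, (curl F)_z = 15x^2 + 15y^2 + 10.

Convert to polar (x = r cos θ, y = r sin θ, dA = r dr dθ); the integrand becomes 15r^2 + 10, so

    ∬_D (curl F)_z dA = ∫_0^{2π} ∫_0^{2} (15r^2 + 10) · r dr dθ.

Inner (r from 0 to 2): 80.
Outer (θ from 0 to 2π): 160π.

Therefore ∮_C F · dr = 160π.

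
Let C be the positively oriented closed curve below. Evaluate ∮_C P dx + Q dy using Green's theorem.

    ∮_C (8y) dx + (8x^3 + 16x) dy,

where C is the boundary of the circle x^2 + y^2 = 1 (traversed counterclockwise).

Green's theorem converts the closed line integral into a double integral over the enclosed region D:

    ∮_C P dx + Q dy = ∬_D (∂Q/∂x - ∂P/∂y) dA.

Here P = 8y, Q = 8x^3 + 16x, so

    ∂Q/∂x = 24x^2 + 16,    ∂P/∂y = 8,
    ∂Q/∂x - ∂P/∂y = 24x^2 + 8.

D is the region x^2 + y^2 ≤ 1. Evaluating the double integral:

In polar coordinates (x = r cos θ, y = r sin θ, dA = r dr dθ) the integrand becomes 24r^2cos(θ)^2 + 8, so

    ∬_D (24x^2 + 8) dA = ∫_0^{2π} ∫_0^{1} (24r^2cos(θ)^2 + 8) · r dr dθ.

Inner (r from 0 to 1): 6cos(θ)^2 + 4.
Outer (θ from 0 to 2π): 14π.

Therefore ∮_C P dx + Q dy = 14π.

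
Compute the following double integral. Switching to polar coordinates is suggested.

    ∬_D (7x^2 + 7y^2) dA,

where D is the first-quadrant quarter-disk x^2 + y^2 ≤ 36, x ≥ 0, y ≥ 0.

The region D is 0 ≤ r ≤ 6, 0 ≤ θ ≤ π/2 in polar coordinates, where x = r cos(θ), y = r sin(θ), and dA = r dr dθ.

Under the substitution, the integrand becomes 7r^2, so

    ∬_D (7x^2 + 7y^2) dA = ∫_{0}^{π/2} ∫_{0}^{6} (7r^2) · r dr dθ.

Inner integral (in r): ∫_{0}^{6} (7r^2) · r dr = 2268.

Outer integral (in θ): ∫_{0}^{π/2} (2268) dθ = 1134π.

Therefore ∬_D (7x^2 + 7y^2) dA = 1134π.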